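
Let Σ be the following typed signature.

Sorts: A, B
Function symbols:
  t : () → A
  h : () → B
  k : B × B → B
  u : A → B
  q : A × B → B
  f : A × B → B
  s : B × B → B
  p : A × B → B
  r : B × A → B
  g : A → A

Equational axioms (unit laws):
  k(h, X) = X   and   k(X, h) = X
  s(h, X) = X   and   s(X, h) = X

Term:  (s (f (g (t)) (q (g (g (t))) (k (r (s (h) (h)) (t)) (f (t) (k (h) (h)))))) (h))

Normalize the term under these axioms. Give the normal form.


1. (s (f (g (t)) (q (g (g (t))) (k (r (s (h) (h)) (t)) (f (t) (k (h) (h)))))) (h))  →  (f (g (t)) (q (g (g (t))) (k (r (s (h) (h)) (t)) (f (t) (k (h) (h))))))
2. (f (g (t)) (q (g (g (t))) (k (r (s (h) (h)) (t)) (f (t) (k (h) (h))))))  →  (f (g (t)) (q (g (g (t))) (k (r (h) (t)) (f (t) (k (h) (h))))))
3. (f (g (t)) (q (g (g (t))) (k (r (h) (t)) (f (t) (k (h) (h))))))  →  (f (g (t)) (q (g (g (t))) (k (r (h) (t)) (f (t) (h)))))

normal form = (f (g (t)) (q (g (g (t))) (k (r (h) (t)) (f (t) (h)))))


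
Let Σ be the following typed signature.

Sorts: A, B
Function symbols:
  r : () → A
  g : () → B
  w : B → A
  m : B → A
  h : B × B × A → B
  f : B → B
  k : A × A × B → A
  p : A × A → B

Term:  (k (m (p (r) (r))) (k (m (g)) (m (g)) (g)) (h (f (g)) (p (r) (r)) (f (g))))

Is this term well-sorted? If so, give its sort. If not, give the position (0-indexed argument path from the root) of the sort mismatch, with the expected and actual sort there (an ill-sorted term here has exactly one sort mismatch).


      (r) : A
      (r) : A
    (p (r) (r)) : B
  (m (p (r) (r))) : A
      (g) : B
    (m (g)) : A
      (g) : B
    (m (g)) : A
    (g) : B
  (k (m (g)) (m (g)) (g)) : A
      (g) : B
    (f (g)) : B
      (r) : A
      (r) : A
    (p (r) (r)) : B
      (g) : B
    (f (g)) : B
  (h (f (g)) (p (r) (r)) (f (g))) : ✗ arg 2 at [2, 2] has sort B, expected A

ill-sorted at position [2, 2]: expected A, got B


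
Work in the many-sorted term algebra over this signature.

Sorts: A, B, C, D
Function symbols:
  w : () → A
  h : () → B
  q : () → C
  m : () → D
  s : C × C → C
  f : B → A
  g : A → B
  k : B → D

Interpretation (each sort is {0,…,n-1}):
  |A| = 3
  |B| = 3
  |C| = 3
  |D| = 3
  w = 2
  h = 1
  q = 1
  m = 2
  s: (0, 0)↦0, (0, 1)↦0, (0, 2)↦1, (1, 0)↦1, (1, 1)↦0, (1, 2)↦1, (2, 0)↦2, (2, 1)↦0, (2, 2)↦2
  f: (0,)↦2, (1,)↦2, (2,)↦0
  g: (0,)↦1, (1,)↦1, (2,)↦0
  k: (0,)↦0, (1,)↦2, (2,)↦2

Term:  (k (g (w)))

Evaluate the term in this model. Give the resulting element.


value = 0

  w = 2
  (g (w)) = g(2,) = 0
  (k (g (w))) = k(0,) = 0


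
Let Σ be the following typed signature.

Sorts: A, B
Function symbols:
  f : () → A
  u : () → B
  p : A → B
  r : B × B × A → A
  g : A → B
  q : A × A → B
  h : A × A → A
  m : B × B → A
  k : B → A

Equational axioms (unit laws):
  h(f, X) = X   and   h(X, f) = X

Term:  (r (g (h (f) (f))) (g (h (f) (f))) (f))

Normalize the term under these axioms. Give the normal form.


1. (r (g (h (f) (f))) (g (h (f) (f))) (f))  →  (r (g (f)) (g (h (f) (f))) (f))
2. (r (g (f)) (g (h (f) (f))) (f))  →  (r (g (f)) (g (f)) (f))

normal form = (r (g (f)) (g (f)) (f))


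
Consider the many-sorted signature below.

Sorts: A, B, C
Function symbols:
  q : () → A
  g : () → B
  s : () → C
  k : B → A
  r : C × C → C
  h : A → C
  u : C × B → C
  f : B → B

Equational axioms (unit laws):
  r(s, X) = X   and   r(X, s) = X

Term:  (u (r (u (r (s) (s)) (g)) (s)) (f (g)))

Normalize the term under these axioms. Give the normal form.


normal form = (u (u (s) (g)) (f (g)))

1. (u (r (u (r (s) (s)) (g)) (s)) (f (g)))  →  (u (u (r (s) (s)) (g)) (f (g)))
2. (u (u (r (s) (s)) (g)) (f (g)))  →  (u (u (s) (g)) (f (g)))


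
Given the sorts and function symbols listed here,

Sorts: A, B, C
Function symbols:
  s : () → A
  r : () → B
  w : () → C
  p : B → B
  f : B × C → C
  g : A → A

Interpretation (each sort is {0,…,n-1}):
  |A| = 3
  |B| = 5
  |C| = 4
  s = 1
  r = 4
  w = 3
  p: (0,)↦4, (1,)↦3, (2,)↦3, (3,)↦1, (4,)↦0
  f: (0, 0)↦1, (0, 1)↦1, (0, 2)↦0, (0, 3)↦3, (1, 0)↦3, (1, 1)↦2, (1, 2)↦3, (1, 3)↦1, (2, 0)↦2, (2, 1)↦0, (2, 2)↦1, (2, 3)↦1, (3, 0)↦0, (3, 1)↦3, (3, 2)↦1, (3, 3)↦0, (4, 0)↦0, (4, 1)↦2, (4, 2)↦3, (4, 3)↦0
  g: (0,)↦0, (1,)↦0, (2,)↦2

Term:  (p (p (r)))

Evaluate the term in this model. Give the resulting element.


value = 4

  r = 4
  (p (r)) = p(4,) = 0
  (p (p (r))) = p(0,) = 4


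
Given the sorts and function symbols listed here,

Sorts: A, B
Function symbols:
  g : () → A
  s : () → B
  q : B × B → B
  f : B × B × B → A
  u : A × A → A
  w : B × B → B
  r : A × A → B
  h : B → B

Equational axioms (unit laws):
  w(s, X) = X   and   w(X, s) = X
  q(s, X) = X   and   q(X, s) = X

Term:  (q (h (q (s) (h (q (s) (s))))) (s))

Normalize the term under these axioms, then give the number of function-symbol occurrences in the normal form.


size = 3

1. (q (h (q (s) (h (q (s) (s))))) (s))  →  (h (q (s) (h (q (s) (s)))))
2. (h (q (s) (h (q (s) (s)))))  →  (h (h (q (s) (s))))
3. (h (h (q (s) (s))))  →  (h (h (s)))
normal form: (h (h (s)))


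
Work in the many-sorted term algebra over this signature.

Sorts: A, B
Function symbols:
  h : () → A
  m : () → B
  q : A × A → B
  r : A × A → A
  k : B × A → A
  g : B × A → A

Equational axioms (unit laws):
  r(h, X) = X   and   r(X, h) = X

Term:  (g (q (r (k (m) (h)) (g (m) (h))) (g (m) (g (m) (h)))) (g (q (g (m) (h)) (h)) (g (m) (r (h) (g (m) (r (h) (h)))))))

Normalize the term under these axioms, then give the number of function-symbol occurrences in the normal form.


1. (g (q (r (k (m) (h)) (g (m) (h))) (g (m) (g (m) (h)))) (g (q (g (m) (h)) (h)) (g (m) (r (h) (g (m) (r (h) (h)))))))  →  (g (q (r (k (m) (h)) (g (m) (h))) (g (m) (g (m) (h)))) (g (q (g (m) (h)) (h)) (g (m) (g (m) (r (h) (h))))))
2. (g (q (r (k (m) (h)) (g (m) (h))) (g (m) (g (m) (h)))) (g (q (g (m) (h)) (h)) (g (m) (g (m) (r (h) (h))))))  →  (g (q (r (k (m) (h)) (g (m) (h))) (g (m) (g (m) (h)))) (g (q (g (m) (h)) (h)) (g (m) (g (m) (h)))))
normal form: (g (q (r (k (m) (h)) (g (m) (h))) (g (m) (g (m) (h)))) (g (q (g (m) (h)) (h)) (g (m) (g (m) (h)))))

size = 25


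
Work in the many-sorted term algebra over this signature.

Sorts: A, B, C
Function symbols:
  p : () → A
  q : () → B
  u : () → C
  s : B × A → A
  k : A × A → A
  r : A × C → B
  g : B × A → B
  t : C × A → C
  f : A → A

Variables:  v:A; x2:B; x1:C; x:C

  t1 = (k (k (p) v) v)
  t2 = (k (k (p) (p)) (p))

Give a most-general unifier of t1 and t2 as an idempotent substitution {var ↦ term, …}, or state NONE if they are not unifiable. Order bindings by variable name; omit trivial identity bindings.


{v ↦ (p)}


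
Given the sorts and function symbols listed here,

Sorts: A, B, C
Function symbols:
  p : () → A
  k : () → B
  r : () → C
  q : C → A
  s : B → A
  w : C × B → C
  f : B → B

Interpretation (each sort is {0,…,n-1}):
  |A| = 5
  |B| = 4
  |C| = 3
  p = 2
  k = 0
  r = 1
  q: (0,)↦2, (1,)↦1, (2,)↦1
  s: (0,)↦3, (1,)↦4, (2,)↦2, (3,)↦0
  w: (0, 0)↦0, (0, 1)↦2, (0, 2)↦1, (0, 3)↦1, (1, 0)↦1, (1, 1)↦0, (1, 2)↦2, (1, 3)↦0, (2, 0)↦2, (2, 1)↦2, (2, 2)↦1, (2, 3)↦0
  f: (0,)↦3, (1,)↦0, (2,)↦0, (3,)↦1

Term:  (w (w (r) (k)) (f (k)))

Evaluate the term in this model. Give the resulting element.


  r = 1
  k = 0
  (w (r) (k)) = w(1, 0) = 1
  k = 0
  (f (k)) = f(0,) = 3
  (w (w (r) (k)) (f (k))) = w(1, 3) = 0

value = 0


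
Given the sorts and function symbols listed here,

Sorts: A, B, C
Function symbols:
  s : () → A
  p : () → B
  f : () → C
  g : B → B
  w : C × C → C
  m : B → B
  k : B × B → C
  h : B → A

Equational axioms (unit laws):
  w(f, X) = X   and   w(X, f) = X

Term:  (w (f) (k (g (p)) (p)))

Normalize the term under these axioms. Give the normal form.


normal form = (k (g (p)) (p))

1. (w (f) (k (g (p)) (p)))  →  (k (g (p)) (p))


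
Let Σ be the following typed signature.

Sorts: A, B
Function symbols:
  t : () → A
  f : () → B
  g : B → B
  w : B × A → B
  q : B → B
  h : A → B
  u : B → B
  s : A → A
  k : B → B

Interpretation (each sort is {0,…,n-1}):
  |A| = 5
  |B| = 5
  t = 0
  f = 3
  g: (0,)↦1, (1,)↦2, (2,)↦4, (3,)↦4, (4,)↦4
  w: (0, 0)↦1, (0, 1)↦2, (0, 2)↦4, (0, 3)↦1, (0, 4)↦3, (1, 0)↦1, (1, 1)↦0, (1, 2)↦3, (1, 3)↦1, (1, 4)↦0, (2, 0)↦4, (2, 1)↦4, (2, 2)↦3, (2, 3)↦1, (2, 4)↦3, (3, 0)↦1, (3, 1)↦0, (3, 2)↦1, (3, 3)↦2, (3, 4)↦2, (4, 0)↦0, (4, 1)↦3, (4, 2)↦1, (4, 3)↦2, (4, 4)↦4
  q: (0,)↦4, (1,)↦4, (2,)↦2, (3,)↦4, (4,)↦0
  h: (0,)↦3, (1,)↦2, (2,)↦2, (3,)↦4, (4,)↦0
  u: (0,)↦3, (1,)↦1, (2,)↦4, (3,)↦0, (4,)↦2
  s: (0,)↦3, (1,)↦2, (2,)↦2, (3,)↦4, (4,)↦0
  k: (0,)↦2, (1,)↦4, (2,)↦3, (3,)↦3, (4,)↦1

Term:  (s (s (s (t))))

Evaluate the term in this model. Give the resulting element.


  t = 0
  (s (t)) = s(0,) = 3
  (s (s (t))) = s(3,) = 4
  (s (s (s (t)))) = s(4,) = 0

value = 0


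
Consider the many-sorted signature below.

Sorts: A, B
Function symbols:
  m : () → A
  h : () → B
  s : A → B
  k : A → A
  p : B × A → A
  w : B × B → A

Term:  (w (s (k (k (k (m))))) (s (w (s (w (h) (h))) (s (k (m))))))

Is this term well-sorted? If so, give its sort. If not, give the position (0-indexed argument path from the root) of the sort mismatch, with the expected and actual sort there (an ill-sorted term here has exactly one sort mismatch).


          (m) : A
        (k (m)) : A
      (k (k (m))) : A
    (k (k (k (m)))) : A
  (s (k (k (k (m))))) : B
          (h) : B
          (h) : B
        (w (h) (h)) : A
      (s (w (h) (h))) : B
          (m) : A
        (k (m)) : A
      (s (k (m))) : B
    (w (s (w (h) (h))) (s (k (m)))) : A
  (s (w (s (w (h) (h))) (s (k (m))))) : B
(w (s (k (k (k (m))))) (s (w (s (w (h) (h))) (s (k (m)))))) : A

well-sorted; sort = A


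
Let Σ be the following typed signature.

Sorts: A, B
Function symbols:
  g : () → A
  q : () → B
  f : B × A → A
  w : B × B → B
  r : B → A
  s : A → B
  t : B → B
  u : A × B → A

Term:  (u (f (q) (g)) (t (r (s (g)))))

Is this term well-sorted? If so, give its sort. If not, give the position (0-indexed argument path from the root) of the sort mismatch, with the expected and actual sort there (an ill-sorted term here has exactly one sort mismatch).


    (q) : B
    (g) : A
  (f (q) (g)) : A
        (g) : A
      (s (g)) : B
    (r (s (g))) : A
  (t (r (s (g)))) : ✗ arg 0 at [1, 0] has sort A, expected B

ill-sorted at position [1, 0]: expected B, got A


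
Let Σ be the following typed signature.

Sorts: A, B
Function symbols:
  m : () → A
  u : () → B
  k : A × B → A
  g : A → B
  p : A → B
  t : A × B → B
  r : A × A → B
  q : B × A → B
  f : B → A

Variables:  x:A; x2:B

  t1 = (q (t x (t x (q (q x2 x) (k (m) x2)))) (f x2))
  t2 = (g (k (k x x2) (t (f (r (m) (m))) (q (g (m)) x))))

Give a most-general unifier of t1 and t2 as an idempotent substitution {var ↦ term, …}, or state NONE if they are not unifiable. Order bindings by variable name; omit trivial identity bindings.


NONE (not unifiable)

head clash or occurs-check failure — not unifiable


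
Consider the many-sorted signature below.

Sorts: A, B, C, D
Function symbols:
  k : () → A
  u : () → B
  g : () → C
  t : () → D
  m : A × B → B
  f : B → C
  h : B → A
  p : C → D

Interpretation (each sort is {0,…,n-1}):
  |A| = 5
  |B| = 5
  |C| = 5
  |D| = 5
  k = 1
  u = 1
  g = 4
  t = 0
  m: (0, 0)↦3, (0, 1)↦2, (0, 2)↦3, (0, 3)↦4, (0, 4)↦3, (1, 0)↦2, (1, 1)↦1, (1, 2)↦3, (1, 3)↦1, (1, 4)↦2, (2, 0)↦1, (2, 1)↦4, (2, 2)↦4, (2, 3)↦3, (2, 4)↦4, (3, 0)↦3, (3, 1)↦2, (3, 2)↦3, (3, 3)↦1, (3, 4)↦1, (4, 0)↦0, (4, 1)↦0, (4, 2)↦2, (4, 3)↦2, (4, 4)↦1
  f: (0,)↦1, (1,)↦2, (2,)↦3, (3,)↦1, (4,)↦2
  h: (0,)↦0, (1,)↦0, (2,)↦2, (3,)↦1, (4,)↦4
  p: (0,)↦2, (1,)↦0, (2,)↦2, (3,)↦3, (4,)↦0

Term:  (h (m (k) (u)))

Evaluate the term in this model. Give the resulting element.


  k = 1
  u = 1
  (m (k) (u)) = m(1, 1) = 1
  (h (m (k) (u))) = h(1,) = 0

value = 0


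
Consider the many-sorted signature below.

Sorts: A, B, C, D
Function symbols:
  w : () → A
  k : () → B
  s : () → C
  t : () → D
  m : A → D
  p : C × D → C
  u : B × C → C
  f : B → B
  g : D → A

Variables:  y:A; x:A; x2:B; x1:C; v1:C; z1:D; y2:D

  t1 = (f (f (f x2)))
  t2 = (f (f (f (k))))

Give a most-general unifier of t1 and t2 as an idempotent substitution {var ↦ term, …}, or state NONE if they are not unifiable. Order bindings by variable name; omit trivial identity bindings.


{x2 ↦ (k)}


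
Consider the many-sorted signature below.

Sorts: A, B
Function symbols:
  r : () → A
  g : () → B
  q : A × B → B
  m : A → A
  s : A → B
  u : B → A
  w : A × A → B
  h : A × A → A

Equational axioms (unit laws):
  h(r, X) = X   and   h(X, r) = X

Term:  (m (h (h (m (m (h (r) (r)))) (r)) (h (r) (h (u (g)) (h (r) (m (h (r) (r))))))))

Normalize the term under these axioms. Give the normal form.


normal form = (m (h (m (m (r))) (h (u (g)) (m (r)))))

1. (m (h (h (m (m (h (r) (r)))) (r)) (h (r) (h (u (g)) (h (r) (m (h (r) (r))))))))  →  (m (h (m (m (h (r) (r)))) (h (r) (h (u (g)) (h (r) (m (h (r) (r))))))))
2. (m (h (m (m (h (r) (r)))) (h (r) (h (u (g)) (h (r) (m (h (r) (r))))))))  →  (m (h (m (m (r))) (h (r) (h (u (g)) (h (r) (m (h (r) (r))))))))
3. (m (h (m (m (r))) (h (r) (h (u (g)) (h (r) (m (h (r) (r))))))))  →  (m (h (m (m (r))) (h (u (g)) (h (r) (m (h (r) (r)))))))
4. (m (h (m (m (r))) (h (u (g)) (h (r) (m (h (r) (r)))))))  →  (m (h (m (m (r))) (h (u (g)) (m (h (r) (r))))))
5. (m (h (m (m (r))) (h (u (g)) (m (h (r) (r))))))  →  (m (h (m (m (r))) (h (u (g)) (m (r)))))


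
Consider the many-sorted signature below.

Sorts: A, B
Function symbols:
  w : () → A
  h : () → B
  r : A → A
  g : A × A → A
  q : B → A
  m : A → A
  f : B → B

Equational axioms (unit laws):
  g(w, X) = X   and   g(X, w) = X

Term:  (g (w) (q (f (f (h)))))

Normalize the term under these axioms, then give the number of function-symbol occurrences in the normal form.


1. (g (w) (q (f (f (h)))))  →  (q (f (f (h))))
normal form: (q (f (f (h))))

size = 4


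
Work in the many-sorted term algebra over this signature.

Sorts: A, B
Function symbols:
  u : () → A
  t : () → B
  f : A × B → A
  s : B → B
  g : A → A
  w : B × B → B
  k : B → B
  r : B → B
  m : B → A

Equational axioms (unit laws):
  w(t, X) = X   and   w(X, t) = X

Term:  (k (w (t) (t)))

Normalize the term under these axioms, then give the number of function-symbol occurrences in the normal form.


size = 2

1. (k (w (t) (t)))  →  (k (t))
normal form: (k (t))


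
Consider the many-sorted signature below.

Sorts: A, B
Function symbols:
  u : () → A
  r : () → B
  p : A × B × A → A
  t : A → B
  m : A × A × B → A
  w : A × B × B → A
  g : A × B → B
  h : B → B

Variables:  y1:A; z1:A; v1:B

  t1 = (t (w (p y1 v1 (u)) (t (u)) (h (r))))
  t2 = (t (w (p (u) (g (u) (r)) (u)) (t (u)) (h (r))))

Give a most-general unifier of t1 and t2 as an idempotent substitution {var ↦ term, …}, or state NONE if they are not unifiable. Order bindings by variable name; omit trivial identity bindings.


{v1 ↦ (g (u) (r)), y1 ↦ (u)}


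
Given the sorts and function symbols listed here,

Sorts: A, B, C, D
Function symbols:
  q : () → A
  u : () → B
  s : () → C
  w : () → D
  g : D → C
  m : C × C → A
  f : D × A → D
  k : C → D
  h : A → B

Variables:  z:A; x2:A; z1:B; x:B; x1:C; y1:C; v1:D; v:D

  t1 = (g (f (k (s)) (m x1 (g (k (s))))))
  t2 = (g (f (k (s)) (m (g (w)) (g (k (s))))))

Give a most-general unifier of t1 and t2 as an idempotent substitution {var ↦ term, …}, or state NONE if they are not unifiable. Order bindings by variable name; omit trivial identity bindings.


{x1 ↦ (g (w))}


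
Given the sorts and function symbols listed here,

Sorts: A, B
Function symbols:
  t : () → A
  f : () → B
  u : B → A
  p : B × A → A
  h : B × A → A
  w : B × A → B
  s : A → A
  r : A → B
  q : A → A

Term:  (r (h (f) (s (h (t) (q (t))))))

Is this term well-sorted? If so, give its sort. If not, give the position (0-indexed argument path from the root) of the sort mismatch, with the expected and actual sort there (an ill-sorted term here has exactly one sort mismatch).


    (f) : B
        (t) : A
          (t) : A
        (q (t)) : A
      (h (t) (q (t))) : ✗ arg 0 at [0, 1, 0, 0] has sort A, expected B

ill-sorted at position [0, 1, 0, 0]: expected B, got A


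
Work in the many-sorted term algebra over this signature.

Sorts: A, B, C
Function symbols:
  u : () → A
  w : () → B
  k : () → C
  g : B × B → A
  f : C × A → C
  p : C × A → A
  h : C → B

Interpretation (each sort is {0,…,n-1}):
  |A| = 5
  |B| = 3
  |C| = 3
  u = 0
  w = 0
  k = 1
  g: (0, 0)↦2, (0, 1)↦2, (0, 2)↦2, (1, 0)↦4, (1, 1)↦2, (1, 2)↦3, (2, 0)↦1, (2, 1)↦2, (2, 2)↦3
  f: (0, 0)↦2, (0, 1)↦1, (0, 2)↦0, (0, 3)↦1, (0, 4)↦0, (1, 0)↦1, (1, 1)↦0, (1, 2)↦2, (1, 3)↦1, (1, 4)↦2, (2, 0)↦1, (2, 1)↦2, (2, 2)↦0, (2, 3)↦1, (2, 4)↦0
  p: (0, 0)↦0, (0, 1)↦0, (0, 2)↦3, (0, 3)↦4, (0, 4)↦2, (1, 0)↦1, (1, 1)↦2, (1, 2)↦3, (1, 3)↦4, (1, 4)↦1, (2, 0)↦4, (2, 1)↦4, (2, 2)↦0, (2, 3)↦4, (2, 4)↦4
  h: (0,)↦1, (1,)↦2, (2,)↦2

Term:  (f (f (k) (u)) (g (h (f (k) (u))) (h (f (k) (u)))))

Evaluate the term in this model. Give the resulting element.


  k = 1
  u = 0
  (f (k) (u)) = f(1, 0) = 1
  k = 1
  u = 0
  (f (k) (u)) = f(1, 0) = 1
  (h (f (k) (u))) = h(1,) = 2
  k = 1
  u = 0
  (f (k) (u)) = f(1, 0) = 1
  (h (f (k) (u))) = h(1,) = 2
  (g (h (f (k) (u))) (h (f (k) (u)))) = g(2, 2) = 3
  (f (f (k) (u)) (g (h (f (k) (u))) (h (f (k) (u))))) = f(1, 3) = 1

value = 1


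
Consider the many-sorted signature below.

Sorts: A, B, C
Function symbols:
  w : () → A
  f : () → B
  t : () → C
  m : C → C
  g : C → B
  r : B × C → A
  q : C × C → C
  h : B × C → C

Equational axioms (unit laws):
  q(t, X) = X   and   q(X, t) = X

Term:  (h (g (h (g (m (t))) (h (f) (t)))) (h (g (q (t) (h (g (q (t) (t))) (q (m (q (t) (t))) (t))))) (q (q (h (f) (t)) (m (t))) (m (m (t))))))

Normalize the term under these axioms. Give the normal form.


1. (h (g (h (g (m (t))) (h (f) (t)))) (h (g (q (t) (h (g (q (t) (t))) (q (m (q (t) (t))) (t))))) (q (q (h (f) (t)) (m (t))) (m (m (t))))))  →  (h (g (h (g (m (t))) (h (f) (t)))) (h (g (h (g (q (t) (t))) (q (m (q (t) (t))) (t)))) (q (q (h (f) (t)) (m (t))) (m (m (t))))))
2. (h (g (h (g (m (t))) (h (f) (t)))) (h (g (h (g (q (t) (t))) (q (m (q (t) (t))) (t)))) (q (q (h (f) (t)) (m (t))) (m (m (t))))))  →  (h (g (h (g (m (t))) (h (f) (t)))) (h (g (h (g (t)) (q (m (q (t) (t))) (t)))) (q (q (h (f) (t)) (m (t))) (m (m (t))))))
3. (h (g (h (g (m (t))) (h (f) (t)))) (h (g (h (g (t)) (q (m (q (t) (t))) (t)))) (q (q (h (f) (t)) (m (t))) (m (m (t))))))  →  (h (g (h (g (m (t))) (h (f) (t)))) (h (g (h (g (t)) (m (q (t) (t))))) (q (q (h (f) (t)) (m (t))) (m (m (t))))))
4. (h (g (h (g (m (t))) (h (f) (t)))) (h (g (h (g (t)) (m (q (t) (t))))) (q (q (h (f) (t)) (m (t))) (m (m (t))))))  →  (h (g (h (g (m (t))) (h (f) (t)))) (h (g (h (g (t)) (m (t)))) (q (q (h (f) (t)) (m (t))) (m (m (t))))))

normal form = (h (g (h (g (m (t))) (h (f) (t)))) (h (g (h (g (t)) (m (t)))) (q (q (h (f) (t)) (m (t))) (m (m (t))))))


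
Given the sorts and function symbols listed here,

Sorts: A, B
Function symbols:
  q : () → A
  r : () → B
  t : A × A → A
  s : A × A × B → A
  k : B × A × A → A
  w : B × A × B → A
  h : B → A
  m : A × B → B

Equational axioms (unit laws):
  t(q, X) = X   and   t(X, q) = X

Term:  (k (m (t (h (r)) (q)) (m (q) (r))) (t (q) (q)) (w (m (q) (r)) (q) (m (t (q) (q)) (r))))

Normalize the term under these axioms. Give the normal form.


normal form = (k (m (h (r)) (m (q) (r))) (q) (w (m (q) (r)) (q) (m (q) (r))))

1. (k (m (t (h (r)) (q)) (m (q) (r))) (t (q) (q)) (w (m (q) (r)) (q) (m (t (q) (q)) (r))))  →  (k (m (h (r)) (m (q) (r))) (t (q) (q)) (w (m (q) (r)) (q) (m (t (q) (q)) (r))))
2. (k (m (h (r)) (m (q) (r))) (t (q) (q)) (w (m (q) (r)) (q) (m (t (q) (q)) (r))))  →  (k (m (h (r)) (m (q) (r))) (q) (w (m (q) (r)) (q) (m (t (q) (q)) (r))))
3. (k (m (h (r)) (m (q) (r))) (q) (w (m (q) (r)) (q) (m (t (q) (q)) (r))))  →  (k (m (h (r)) (m (q) (r))) (q) (w (m (q) (r)) (q) (m (q) (r))))


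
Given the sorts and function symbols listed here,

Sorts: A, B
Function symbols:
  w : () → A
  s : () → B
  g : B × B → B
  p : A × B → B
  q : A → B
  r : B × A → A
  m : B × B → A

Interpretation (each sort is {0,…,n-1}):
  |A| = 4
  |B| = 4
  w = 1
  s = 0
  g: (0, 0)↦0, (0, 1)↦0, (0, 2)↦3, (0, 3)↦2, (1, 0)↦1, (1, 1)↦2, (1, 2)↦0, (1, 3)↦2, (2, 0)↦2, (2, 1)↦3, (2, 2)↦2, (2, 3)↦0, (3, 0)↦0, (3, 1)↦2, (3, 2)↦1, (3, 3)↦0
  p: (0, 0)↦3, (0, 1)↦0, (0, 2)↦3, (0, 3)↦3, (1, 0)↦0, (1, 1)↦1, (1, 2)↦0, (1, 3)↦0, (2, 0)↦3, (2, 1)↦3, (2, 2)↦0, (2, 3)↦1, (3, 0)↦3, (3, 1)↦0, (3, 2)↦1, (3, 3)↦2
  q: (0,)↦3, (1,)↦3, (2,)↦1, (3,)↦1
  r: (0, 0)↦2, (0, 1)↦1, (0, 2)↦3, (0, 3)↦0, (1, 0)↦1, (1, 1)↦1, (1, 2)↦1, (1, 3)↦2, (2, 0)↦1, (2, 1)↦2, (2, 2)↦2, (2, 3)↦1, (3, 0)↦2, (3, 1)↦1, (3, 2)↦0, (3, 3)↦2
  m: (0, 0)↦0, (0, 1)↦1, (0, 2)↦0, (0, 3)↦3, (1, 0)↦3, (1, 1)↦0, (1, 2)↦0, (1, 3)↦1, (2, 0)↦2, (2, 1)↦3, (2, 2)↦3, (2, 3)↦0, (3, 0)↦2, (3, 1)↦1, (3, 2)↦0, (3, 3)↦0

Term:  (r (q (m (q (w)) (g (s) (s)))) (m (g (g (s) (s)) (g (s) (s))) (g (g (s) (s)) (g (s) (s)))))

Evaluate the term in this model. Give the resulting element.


value = 1

  w = 1
  (q (w)) = q(1,) = 3
  s = 0
  s = 0
  (g (s) (s)) = g(0, 0) = 0
  (m (q (w)) (g (s) (s))) = m(3, 0) = 2
  (q (m (q (w)) (g (s) (s)))) = q(2,) = 1
  s = 0
  s = 0
  (g (s) (s)) = g(0, 0) = 0
  s = 0
  s = 0
  (g (s) (s)) = g(0, 0) = 0
  (g (g (s) (s)) (g (s) (s))) = g(0, 0) = 0
  s = 0
  s = 0
  (g (s) (s)) = g(0, 0) = 0
  s = 0
  s = 0
  (g (s) (s)) = g(0, 0) = 0
  (g (g (s) (s)) (g (s) (s))) = g(0, 0) = 0
  (m (g (g (s) (s)) (g (s) (s))) (g (g (s) (s)) (g (s) (s)))) = m(0, 0) = 0
  (r (q (m (q (w)) (g (s) (s)))) (m (g (g (s) (s)) (g (s) (s))) (g (g (s) (s)) (g (s) (s))))) = r(1, 0) = 1


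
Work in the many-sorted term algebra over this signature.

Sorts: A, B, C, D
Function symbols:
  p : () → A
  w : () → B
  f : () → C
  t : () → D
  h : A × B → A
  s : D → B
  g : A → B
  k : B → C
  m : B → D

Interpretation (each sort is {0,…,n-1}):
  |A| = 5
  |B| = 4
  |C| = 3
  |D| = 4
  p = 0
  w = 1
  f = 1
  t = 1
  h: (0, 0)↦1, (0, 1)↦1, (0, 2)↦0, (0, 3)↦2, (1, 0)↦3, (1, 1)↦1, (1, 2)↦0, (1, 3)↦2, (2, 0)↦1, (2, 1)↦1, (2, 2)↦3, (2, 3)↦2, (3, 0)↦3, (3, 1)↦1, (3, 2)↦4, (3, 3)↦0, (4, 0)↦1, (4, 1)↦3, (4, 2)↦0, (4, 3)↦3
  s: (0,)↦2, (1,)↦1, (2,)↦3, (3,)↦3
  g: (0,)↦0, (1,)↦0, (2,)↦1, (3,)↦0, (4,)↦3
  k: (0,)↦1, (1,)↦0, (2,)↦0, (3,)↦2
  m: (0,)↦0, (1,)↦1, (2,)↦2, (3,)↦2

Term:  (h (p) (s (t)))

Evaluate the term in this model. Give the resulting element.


  p = 0
  t = 1
  (s (t)) = s(1,) = 1
  (h (p) (s (t))) = h(0, 1) = 1

value = 1


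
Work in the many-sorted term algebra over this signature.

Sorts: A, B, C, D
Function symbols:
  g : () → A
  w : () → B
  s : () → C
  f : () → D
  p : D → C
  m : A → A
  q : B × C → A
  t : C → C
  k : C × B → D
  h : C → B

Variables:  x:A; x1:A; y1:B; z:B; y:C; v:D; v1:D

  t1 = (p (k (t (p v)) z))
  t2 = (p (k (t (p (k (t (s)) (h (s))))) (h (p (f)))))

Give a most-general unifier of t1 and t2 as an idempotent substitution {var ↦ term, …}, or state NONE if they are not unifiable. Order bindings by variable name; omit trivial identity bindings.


{v ↦ (k (t (s)) (h (s))), z ↦ (h (p (f)))}


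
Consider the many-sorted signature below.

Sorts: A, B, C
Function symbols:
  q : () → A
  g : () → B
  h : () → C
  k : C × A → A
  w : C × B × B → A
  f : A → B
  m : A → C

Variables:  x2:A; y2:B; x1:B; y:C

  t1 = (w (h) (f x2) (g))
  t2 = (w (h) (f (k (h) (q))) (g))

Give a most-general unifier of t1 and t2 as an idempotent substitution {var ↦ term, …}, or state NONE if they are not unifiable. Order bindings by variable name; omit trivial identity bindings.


{x2 ↦ (k (h) (q))}


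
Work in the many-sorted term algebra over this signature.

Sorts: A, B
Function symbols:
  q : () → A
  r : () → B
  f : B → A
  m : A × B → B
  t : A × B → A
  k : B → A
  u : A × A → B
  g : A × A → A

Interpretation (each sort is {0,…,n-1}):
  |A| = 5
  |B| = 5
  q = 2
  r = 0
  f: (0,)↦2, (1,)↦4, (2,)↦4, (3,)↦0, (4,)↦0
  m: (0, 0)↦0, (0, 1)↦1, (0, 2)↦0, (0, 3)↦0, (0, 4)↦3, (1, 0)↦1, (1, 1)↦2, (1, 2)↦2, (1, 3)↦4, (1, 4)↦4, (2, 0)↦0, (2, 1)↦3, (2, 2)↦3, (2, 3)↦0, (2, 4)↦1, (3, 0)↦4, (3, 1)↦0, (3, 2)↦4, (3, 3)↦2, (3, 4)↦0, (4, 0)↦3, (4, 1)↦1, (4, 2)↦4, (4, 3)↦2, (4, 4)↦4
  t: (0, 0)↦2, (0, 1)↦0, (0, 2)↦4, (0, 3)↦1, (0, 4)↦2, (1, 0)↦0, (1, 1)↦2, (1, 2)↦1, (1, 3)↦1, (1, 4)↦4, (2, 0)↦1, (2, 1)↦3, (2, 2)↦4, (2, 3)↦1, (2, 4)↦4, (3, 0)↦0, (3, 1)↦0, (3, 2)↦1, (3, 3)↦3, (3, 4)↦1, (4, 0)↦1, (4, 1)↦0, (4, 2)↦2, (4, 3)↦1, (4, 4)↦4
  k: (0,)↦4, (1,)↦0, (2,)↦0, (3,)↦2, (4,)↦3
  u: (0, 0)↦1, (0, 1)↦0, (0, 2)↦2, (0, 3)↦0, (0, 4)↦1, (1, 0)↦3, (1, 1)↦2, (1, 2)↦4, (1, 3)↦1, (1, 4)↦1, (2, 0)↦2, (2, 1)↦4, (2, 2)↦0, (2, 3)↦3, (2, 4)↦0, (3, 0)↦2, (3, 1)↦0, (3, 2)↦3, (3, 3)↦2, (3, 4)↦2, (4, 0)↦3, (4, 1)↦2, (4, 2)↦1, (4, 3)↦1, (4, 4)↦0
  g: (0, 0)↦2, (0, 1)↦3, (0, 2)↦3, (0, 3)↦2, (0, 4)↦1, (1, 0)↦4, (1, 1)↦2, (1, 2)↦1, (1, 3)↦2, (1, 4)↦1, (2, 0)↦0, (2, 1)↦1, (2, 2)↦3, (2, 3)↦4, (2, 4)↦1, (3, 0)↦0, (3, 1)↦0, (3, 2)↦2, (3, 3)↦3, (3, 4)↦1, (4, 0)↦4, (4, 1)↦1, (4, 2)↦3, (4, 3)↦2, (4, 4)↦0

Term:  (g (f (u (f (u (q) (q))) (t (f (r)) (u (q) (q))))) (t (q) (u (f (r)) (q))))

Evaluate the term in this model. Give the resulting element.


  q = 2
  q = 2
  (u (q) (q)) = u(2, 2) = 0
  (f (u (q) (q))) = f(0,) = 2
  r = 0
  (f (r)) = f(0,) = 2
  q = 2
  q = 2
  (u (q) (q)) = u(2, 2) = 0
  (t (f (r)) (u (q) (q))) = t(2, 0) = 1
  (u (f (u (q) (q))) (t (f (r)) (u (q) (q)))) = u(2, 1) = 4
  (f (u (f (u (q) (q))) (t (f (r)) (u (q) (q))))) = f(4,) = 0
  q = 2
  r = 0
  (f (r)) = f(0,) = 2
  q = 2
  (u (f (r)) (q)) = u(2, 2) = 0
  (t (q) (u (f (r)) (q))) = t(2, 0) = 1
  (g (f (u (f (u (q) (q))) (t (f (r)) (u (q) (q))))) (t (q) (u (f (r)) (q)))) = g(0, 1) = 3

value = 3


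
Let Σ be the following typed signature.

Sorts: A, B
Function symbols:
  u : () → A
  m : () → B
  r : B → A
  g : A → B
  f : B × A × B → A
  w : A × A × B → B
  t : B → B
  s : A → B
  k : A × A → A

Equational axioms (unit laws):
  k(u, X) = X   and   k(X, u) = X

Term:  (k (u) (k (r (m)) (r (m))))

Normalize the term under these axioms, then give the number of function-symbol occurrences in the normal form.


size = 5

1. (k (u) (k (r (m)) (r (m))))  →  (k (r (m)) (r (m)))
normal form: (k (r (m)) (r (m)))


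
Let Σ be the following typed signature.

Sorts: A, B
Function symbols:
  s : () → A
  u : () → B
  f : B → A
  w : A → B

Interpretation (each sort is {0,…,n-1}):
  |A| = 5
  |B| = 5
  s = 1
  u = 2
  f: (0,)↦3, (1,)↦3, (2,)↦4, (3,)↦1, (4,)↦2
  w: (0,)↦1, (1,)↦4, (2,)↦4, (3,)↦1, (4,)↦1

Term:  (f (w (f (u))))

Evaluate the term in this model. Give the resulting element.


value = 3

  u = 2
  (f (u)) = f(2,) = 4
  (w (f (u))) = w(4,) = 1
  (f (w (f (u)))) = f(1,) = 3


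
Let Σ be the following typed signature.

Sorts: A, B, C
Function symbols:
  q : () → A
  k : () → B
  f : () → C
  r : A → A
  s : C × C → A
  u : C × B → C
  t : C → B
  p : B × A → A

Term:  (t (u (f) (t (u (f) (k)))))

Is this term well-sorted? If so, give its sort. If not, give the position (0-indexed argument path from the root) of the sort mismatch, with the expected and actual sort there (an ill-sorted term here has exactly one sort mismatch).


well-sorted; sort = B

    (f) : C
        (f) : C
        (k) : B
      (u (f) (k)) : C
    (t (u (f) (k))) : B
  (u (f) (t (u (f) (k)))) : C
(t (u (f) (t (u (f) (k))))) : B


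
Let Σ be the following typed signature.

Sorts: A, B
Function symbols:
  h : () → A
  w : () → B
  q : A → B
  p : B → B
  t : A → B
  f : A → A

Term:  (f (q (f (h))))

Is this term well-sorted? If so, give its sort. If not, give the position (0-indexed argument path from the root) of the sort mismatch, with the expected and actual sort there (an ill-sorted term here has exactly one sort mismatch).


      (h) : A
    (f (h)) : A
  (q (f (h))) : B
(f (q (f (h)))) : ✗ arg 0 at [0] has sort B, expected A

ill-sorted at position [0]: expected A, got B


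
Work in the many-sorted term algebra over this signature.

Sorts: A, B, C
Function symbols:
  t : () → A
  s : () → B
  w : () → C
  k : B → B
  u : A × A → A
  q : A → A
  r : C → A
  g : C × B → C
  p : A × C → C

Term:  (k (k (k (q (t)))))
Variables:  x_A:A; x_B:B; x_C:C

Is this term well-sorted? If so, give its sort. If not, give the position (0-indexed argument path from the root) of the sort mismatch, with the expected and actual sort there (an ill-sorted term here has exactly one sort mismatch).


        (t) : A
      (q (t)) : A
    (k (q (t))) : ✗ arg 0 at [0, 0, 0] has sort A, expected B

ill-sorted at position [0, 0, 0]: expected B, got A


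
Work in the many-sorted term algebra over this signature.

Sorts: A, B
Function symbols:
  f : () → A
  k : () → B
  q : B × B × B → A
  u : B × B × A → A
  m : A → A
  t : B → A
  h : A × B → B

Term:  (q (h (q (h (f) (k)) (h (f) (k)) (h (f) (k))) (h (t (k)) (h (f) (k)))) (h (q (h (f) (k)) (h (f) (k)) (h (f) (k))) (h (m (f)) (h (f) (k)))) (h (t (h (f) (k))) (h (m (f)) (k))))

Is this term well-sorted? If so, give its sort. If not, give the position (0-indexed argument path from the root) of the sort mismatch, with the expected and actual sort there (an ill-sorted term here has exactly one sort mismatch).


well-sorted; sort = A

        (f) : A
        (k) : B
      (h (f) (k)) : B
        (f) : A
        (k) : B
      (h (f) (k)) : B
        (f) : A
        (k) : B
      (h (f) (k)) : B
    (q (h (f) (k)) (h (f) (k)) (h (f) (k))) : A
        (k) : B
      (t (k)) : A
        (f) : A
        (k) : B
      (h (f) (k)) : B
    (h (t (k)) (h (f) (k))) : B
  (h (q (h (f) (k)) (h (f) (k)) (h (f) (k))) (h (t (k)) (h (f) (k)))) : B
        (f) : A
        (k) : B
      (h (f) (k)) : B
        (f) : A
        (k) : B
      (h (f) (k)) : B
        (f) : A
        (k) : B
      (h (f) (k)) : B
    (q (h (f) (k)) (h (f) (k)) (h (f) (k))) : A
        (f) : A
      (m (f)) : A
        (f) : A
        (k) : B
      (h (f) (k)) : B
    (h (m (f)) (h (f) (k))) : B
  (h (q (h (f) (k)) (h (f) (k)) (h (f) (k))) (h (m (f)) (h (f) (k)))) : B
        (f) : A
        (k) : B
      (h (f) (k)) : B
    (t (h (f) (k))) : A
        (f) : A
      (m (f)) : A
      (k) : B
    (h (m (f)) (k)) : B
  (h (t (h (f) (k))) (h (m (f)) (k))) : B
(q (h (q (h (f) (k)) (h (f) (k)) (h (f) (k))) (h (t (k)) (h (f) (k)))) (h (q (h (f) (k)) (h (f) (k)) (h (f) (k))) (h (m (f)) (h (f) (k)))) (h (t (h (f) (k))) (h (m (f)) (k)))) : A


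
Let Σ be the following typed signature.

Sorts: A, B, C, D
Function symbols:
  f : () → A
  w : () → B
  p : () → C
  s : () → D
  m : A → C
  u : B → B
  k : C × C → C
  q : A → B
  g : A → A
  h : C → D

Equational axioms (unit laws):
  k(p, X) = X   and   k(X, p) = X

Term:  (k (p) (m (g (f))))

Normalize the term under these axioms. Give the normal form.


1. (k (p) (m (g (f))))  →  (m (g (f)))

normal form = (m (g (f)))


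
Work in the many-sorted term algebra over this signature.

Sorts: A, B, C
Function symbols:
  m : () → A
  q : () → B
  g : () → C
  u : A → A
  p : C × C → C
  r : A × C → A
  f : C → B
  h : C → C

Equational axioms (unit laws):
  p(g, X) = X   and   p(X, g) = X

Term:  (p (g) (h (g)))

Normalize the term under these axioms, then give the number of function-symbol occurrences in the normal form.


1. (p (g) (h (g)))  →  (h (g))
normal form: (h (g))

size = 2


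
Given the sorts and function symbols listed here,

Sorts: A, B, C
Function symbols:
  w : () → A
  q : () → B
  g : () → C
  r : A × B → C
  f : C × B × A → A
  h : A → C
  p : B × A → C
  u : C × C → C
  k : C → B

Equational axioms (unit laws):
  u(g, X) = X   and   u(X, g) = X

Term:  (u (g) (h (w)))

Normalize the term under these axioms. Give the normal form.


1. (u (g) (h (w)))  →  (h (w))

normal form = (h (w))


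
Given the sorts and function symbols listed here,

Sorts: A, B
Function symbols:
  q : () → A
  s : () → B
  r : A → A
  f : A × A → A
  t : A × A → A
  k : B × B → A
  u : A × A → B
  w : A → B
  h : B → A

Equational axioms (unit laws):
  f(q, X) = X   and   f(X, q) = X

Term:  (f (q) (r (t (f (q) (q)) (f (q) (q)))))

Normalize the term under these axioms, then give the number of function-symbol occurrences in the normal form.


size = 4

1. (f (q) (r (t (f (q) (q)) (f (q) (q)))))  →  (r (t (f (q) (q)) (f (q) (q))))
2. (r (t (f (q) (q)) (f (q) (q))))  →  (r (t (q) (f (q) (q))))
3. (r (t (q) (f (q) (q))))  →  (r (t (q) (q)))
normal form: (r (t (q) (q)))


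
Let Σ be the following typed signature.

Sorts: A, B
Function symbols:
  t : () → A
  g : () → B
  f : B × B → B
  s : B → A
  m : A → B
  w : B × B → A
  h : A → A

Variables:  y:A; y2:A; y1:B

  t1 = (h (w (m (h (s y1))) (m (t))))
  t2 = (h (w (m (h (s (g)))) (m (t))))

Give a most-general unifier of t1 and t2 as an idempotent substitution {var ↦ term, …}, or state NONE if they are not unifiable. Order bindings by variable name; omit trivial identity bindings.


{y1 ↦ (g)}


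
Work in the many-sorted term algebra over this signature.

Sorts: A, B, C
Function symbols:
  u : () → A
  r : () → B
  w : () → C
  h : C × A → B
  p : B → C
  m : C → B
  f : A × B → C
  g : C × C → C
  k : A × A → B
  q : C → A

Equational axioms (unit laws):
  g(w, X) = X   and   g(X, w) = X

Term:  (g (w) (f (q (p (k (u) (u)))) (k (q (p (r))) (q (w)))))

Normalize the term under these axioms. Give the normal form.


1. (g (w) (f (q (p (k (u) (u)))) (k (q (p (r))) (q (w)))))  →  (f (q (p (k (u) (u)))) (k (q (p (r))) (q (w))))

normal form = (f (q (p (k (u) (u)))) (k (q (p (r))) (q (w))))


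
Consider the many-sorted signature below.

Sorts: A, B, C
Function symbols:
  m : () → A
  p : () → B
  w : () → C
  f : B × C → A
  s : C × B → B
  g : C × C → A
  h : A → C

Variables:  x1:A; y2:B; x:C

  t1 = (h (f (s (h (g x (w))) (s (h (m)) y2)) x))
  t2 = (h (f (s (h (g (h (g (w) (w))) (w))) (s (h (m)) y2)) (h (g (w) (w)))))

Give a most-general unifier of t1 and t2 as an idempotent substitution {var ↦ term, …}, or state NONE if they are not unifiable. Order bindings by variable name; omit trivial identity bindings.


{x ↦ (h (g (w) (w)))}


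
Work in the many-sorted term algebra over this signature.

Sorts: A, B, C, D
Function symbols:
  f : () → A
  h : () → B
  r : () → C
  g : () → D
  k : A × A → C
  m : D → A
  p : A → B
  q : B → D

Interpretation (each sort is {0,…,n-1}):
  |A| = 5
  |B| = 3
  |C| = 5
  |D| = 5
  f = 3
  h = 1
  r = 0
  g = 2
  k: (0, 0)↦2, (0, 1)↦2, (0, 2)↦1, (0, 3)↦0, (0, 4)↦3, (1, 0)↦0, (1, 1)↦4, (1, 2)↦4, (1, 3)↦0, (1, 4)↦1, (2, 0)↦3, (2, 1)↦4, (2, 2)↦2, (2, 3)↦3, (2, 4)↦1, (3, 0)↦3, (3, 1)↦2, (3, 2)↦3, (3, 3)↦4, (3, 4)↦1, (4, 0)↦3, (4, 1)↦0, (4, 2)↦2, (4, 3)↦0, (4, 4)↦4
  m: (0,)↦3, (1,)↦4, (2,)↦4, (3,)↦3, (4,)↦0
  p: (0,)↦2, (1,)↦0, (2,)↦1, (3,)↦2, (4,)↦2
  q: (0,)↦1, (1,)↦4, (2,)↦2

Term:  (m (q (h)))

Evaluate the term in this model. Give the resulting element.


value = 0

  h = 1
  (q (h)) = q(1,) = 4
  (m (q (h))) = m(4,) = 0


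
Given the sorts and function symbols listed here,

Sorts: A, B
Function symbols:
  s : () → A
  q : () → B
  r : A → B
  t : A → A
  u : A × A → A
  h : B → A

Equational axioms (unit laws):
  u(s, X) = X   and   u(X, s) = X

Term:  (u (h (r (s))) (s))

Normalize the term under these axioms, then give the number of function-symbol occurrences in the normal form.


size = 3

1. (u (h (r (s))) (s))  →  (h (r (s)))
normal form: (h (r (s)))


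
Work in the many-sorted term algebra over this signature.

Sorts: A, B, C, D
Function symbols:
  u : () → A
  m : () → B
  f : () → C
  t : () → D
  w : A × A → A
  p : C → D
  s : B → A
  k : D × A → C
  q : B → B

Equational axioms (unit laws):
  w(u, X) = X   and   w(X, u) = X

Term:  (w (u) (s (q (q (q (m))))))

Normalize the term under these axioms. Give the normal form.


normal form = (s (q (q (q (m)))))

1. (w (u) (s (q (q (q (m))))))  →  (s (q (q (q (m)))))


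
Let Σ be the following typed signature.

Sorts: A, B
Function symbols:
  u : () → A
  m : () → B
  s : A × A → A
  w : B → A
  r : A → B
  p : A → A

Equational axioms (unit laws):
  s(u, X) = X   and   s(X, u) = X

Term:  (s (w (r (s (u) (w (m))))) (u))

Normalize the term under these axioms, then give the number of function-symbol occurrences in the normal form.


size = 4

1. (s (w (r (s (u) (w (m))))) (u))  →  (w (r (s (u) (w (m)))))
2. (w (r (s (u) (w (m)))))  →  (w (r (w (m))))
normal form: (w (r (w (m))))


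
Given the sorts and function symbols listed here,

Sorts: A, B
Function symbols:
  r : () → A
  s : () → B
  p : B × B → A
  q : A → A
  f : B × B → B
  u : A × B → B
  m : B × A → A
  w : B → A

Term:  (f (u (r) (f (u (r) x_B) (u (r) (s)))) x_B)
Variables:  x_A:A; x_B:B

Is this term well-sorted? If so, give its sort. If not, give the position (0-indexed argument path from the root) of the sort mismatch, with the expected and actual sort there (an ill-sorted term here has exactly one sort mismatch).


well-sorted; sort = B

    (r) : A
        (r) : A
        x_B : B
      (u (r) x_B) : B
        (r) : A
        (s) : B
      (u (r) (s)) : B
    (f (u (r) x_B) (u (r) (s))) : B
  (u (r) (f (u (r) x_B) (u (r) (s)))) : B
  x_B : B
(f (u (r) (f (u (r) x_B) (u (r) (s)))) x_B) : B


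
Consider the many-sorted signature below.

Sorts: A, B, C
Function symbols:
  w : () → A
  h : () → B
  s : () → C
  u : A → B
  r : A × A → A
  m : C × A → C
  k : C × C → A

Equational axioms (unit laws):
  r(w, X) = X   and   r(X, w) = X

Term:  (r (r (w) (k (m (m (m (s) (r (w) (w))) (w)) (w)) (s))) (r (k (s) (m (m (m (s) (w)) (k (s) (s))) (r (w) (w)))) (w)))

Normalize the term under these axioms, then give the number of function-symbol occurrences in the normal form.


1. (r (r (w) (k (m (m (m (s) (r (w) (w))) (w)) (w)) (s))) (r (k (s) (m (m (m (s) (w)) (k (s) (s))) (r (w) (w)))) (w)))  →  (r (k (m (m (m (s) (r (w) (w))) (w)) (w)) (s)) (r (k (s) (m (m (m (s) (w)) (k (s) (s))) (r (w) (w)))) (w)))
2. (r (k (m (m (m (s) (r (w) (w))) (w)) (w)) (s)) (r (k (s) (m (m (m (s) (w)) (k (s) (s))) (r (w) (w)))) (w)))  →  (r (k (m (m (m (s) (w)) (w)) (w)) (s)) (r (k (s) (m (m (m (s) (w)) (k (s) (s))) (r (w) (w)))) (w)))
3. (r (k (m (m (m (s) (w)) (w)) (w)) (s)) (r (k (s) (m (m (m (s) (w)) (k (s) (s))) (r (w) (w)))) (w)))  →  (r (k (m (m (m (s) (w)) (w)) (w)) (s)) (k (s) (m (m (m (s) (w)) (k (s) (s))) (r (w) (w)))))
4. (r (k (m (m (m (s) (w)) (w)) (w)) (s)) (k (s) (m (m (m (s) (w)) (k (s) (s))) (r (w) (w)))))  →  (r (k (m (m (m (s) (w)) (w)) (w)) (s)) (k (s) (m (m (m (s) (w)) (k (s) (s))) (w))))
normal form: (r (k (m (m (m (s) (w)) (w)) (w)) (s)) (k (s) (m (m (m (s) (w)) (k (s) (s))) (w))))

size = 21
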